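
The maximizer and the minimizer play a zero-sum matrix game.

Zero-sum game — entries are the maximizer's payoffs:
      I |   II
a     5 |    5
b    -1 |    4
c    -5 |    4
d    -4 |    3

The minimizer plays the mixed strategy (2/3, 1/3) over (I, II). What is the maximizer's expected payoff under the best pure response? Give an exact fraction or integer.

5

a: (5)·(2/3) + (5)·(1/3) = 5.
b: (-1)·(2/3) + (4)·(1/3) = 2/3.
c: (-5)·(2/3) + (4)·(1/3) = -2.
d: (-4)·(2/3) + (3)·(1/3) = -5/3.
The best pure response is a with expected payoff 5.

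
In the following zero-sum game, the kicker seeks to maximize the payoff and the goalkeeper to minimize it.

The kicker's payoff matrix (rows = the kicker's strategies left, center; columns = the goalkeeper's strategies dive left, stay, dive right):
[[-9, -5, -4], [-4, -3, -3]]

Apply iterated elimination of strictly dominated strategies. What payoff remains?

Row left is strictly dominated by row center (-4>-9, -3>-5, -3>-4); eliminate left.
Column dive right is strictly dominated by dive left for the goalkeeper (-4<-3); eliminate dive right.
Column stay is strictly dominated by dive left for the goalkeeper (-4<-3); eliminate stay.
Only (center, dive left) remains, with payoff -4.

-4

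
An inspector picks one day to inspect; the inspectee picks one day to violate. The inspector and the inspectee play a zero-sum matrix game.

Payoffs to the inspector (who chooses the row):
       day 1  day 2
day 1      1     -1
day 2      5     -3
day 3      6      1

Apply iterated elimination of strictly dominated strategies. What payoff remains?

Row day 1 is strictly dominated by row day 3 (6>1, 1>-1); eliminate day 1.
Column day 1 is strictly dominated by day 2 for the inspectee (-3<5, 1<6); eliminate day 1.
Row day 2 is strictly dominated by row day 3 (1>-3); eliminate day 2.
Only (day 3, day 2) remains, with payoff 1.

1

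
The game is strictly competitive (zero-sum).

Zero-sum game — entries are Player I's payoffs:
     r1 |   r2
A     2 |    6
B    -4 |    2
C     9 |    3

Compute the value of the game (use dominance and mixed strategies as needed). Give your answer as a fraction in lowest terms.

Row B is strictly dominated by row A, so Player I never plays it.
The remaining 2×2 game on (A, C) × (r1, r2) has no saddle point. Let Player I play A with probability p; indifference gives 2p + 9(1−p) = 6p + 3(1−p), so p = 3/5.
Similarly Player II's optimal q on r1 is 3/10, and the value is 2·(3/10) + (6)·(7/10) = 24/5.

24/5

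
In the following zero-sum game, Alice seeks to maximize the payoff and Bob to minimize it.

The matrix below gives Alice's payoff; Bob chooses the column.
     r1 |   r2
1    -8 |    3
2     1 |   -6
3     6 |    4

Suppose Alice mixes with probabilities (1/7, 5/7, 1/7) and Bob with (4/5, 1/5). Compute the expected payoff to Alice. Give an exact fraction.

Against (4/5, 1/5), each row's expected payoff is 1: -29/5; 2: -2/5; 3: 28/5.
Taking the (1/7, 5/7, 1/7)-weighted average: (1/7)·(-29/5) + (5/7)·(-2/5) + (1/7)·(28/5) = -11/35.

-11/35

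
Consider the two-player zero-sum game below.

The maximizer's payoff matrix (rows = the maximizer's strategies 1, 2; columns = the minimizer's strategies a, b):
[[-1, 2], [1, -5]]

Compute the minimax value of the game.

-1/3

Row minima are -1 and -5, so the maximizer's maximin is -1; column maxima are 1 and 2, so the minimizer's minimax is 1. These differ, so the equilibrium is in mixed strategies.
Let the maximizer play 1 with probability p. The minimizer is indifferent when −p + (1−p) = 2p − 5(1−p), giving p = 2/3.
Let the minimizer play a with probability q. The maximizer is indifferent when −q + 2(1−q) = q − 5(1−q), giving q = 7/9.
The value is -1·(7/9) + (2)·(2/9) = -1/3.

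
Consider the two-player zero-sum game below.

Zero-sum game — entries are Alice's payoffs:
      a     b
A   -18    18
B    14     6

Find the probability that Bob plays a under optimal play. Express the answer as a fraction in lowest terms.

3/11

Row minima are -18 and 6, so Alice's maximin is 6; column maxima are 14 and 18, so Bob's minimax is 14. These differ, so the equilibrium is in mixed strategies.
Let Bob play a with probability q. Alice is indifferent when −18q + 18(1−q) = 14q + 6(1−q), giving q = 3/11.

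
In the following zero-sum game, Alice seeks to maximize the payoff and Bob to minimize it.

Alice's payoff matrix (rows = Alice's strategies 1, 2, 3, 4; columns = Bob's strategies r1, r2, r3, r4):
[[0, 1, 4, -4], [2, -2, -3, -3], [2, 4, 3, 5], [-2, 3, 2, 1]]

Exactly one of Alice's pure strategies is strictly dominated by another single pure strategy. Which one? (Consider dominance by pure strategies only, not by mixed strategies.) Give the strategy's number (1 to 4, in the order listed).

4

Compare 4 with 3: 2 > -2, 4 > 3, 3 > 2, 5 > 1.
So 3 strictly dominates 4 for Alice; 4 is strictly dominated.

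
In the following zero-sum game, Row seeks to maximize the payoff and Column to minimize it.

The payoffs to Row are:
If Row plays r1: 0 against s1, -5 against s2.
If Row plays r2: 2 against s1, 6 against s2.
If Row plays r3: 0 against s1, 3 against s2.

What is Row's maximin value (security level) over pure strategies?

The worst-case payoff for each row is r1: -5, r2: 2, r3: 0.
The best of these is 2.

2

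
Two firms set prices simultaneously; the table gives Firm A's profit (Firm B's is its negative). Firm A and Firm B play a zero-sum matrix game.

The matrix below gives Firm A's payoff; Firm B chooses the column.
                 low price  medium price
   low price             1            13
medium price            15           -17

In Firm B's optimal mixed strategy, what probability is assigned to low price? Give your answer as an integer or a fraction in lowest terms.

15/22

Row minima are 1 and -17, so Firm A's maximin is 1; column maxima are 15 and 13, so Firm B's minimax is 13. These differ, so the equilibrium is in mixed strategies.
Let Firm B play low price with probability q. Firm A is indifferent when q + 13(1−q) = 15q − 17(1−q), giving q = 15/22.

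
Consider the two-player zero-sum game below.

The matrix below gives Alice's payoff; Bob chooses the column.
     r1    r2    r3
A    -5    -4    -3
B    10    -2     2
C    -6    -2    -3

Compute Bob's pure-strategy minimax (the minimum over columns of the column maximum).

The worst case (largest entry) in each column is r1: 10, r2: -2, r3: 2.
The best (smallest) of these is -2.

-2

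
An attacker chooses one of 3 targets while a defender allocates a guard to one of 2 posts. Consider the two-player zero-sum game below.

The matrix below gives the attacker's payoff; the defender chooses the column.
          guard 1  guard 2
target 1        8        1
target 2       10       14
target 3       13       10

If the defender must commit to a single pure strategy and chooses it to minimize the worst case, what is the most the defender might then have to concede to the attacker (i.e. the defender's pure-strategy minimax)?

The worst case (largest entry) in each column is guard 1: 13, guard 2: 14.
The best (smallest) of these is 13.

13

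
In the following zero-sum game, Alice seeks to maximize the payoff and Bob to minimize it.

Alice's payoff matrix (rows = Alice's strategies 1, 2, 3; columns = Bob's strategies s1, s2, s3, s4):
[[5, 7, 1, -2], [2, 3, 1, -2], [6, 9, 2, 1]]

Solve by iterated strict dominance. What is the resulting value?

1

Row 1 is strictly dominated by row 3 (6>5, 9>7, 2>1, 1>-2); eliminate 1.
Row 2 is strictly dominated by row 3 (6>2, 9>3, 2>1, 1>-2); eliminate 2.
Column s1 is strictly dominated by s3 for Bob (2<6); eliminate s1.
Column s3 is strictly dominated by s4 for Bob (1<2); eliminate s3.
Column s2 is strictly dominated by s4 for Bob (1<9); eliminate s2.
Only (3, s4) remains, with payoff 1.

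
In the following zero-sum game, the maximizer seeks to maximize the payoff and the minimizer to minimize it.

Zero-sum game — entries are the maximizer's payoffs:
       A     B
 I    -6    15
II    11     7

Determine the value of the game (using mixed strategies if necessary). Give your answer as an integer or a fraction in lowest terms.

207/25

Row minima are -6 and 7, so the maximizer's maximin is 7; column maxima are 11 and 15, so the minimizer's minimax is 11. These differ, so the equilibrium is in mixed strategies.
Let the maximizer play I with probability p. The minimizer is indifferent when −6p + 11(1−p) = 15p + 7(1−p), giving p = 4/25.
Let the minimizer play A with probability q. The maximizer is indifferent when −6q + 15(1−q) = 11q + 7(1−q), giving q = 8/25.
The value is -6·(8/25) + (15)·(17/25) = 207/25.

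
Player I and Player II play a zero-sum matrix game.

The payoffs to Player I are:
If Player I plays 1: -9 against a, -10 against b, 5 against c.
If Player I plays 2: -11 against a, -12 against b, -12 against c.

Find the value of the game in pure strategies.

Row minima: -10, -12 → Player I's maximin is -10.
Column maxima: -9, -10, 5 → Player II's minimax is -10.
They coincide at (1, b), so the value is -10.

-10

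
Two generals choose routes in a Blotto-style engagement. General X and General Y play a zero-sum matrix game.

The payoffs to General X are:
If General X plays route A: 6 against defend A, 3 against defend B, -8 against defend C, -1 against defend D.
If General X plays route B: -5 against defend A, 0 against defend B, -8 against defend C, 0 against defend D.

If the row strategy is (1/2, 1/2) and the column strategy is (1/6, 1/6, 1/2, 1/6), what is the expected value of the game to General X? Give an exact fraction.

Against (1/6, 1/6, 1/2, 1/6), each row's expected payoff is route A: -8/3; route B: -29/6.
Taking the (1/2, 1/2)-weighted average: (1/2)·(-8/3) + (1/2)·(-29/6) = -15/4.

-15/4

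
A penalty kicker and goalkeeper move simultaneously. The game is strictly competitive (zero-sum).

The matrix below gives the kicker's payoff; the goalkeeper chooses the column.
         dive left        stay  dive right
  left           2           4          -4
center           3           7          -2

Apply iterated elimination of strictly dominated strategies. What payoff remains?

-2

Column dive left is strictly dominated by dive right for the goalkeeper (-4<2, -2<3); eliminate dive left.
Column stay is strictly dominated by dive right for the goalkeeper (-4<4, -2<7); eliminate stay.
Row left is strictly dominated by row center (-2>-4); eliminate left.
Only (center, dive right) remains, with payoff -2.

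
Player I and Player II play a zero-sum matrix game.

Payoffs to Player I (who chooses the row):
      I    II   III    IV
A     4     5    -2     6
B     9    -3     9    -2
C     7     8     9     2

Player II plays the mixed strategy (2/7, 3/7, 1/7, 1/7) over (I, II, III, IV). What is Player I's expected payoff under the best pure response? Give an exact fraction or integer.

7

A: (4)·(2/7) + (5)·(3/7) + (-2)·(1/7) + (6)·(1/7) = 27/7.
B: (9)·(2/7) + (-3)·(3/7) + (9)·(1/7) + (-2)·(1/7) = 16/7.
C: (7)·(2/7) + (8)·(3/7) + (9)·(1/7) + (2)·(1/7) = 7.
The best pure response is C with expected payoff 7.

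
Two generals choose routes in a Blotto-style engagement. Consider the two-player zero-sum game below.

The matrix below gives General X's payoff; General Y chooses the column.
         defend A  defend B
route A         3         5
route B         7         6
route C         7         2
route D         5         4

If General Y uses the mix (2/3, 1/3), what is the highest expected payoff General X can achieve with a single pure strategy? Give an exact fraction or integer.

route A: (3)·(2/3) + (5)·(1/3) = 11/3.
route B: (7)·(2/3) + (6)·(1/3) = 20/3.
route C: (7)·(2/3) + (2)·(1/3) = 16/3.
route D: (5)·(2/3) + (4)·(1/3) = 14/3.
The best pure response is route B with expected payoff 20/3.

20/3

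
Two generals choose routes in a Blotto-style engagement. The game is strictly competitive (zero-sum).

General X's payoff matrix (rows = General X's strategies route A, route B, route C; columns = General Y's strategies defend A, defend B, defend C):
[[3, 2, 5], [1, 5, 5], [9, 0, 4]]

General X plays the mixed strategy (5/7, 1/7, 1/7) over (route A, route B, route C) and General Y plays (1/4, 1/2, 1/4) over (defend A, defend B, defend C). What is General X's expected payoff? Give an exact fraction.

Against (1/4, 1/2, 1/4), each row's expected payoff is route A: 3; route B: 4; route C: 13/4.
Taking the (5/7, 1/7, 1/7)-weighted average: (5/7)·(3) + (1/7)·(4) + (1/7)·(13/4) = 89/28.

89/28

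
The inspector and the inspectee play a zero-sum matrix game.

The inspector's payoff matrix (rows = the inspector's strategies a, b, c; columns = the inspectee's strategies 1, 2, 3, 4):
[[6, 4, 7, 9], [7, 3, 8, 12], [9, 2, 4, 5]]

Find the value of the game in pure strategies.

Row minima: 4, 3, 2 → the inspector's maximin is 4.
Column maxima: 9, 4, 8, 12 → the inspectee's minimax is 4.
They coincide at (a, 2), so the value is 4.

4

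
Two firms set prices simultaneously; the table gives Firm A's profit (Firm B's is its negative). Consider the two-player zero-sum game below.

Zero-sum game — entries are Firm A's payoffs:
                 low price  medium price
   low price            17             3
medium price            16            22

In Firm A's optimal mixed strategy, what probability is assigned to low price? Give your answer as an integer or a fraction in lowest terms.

3/10

Row minima are 3 and 16, so Firm A's maximin is 16; column maxima are 17 and 22, so Firm B's minimax is 17. These differ, so the equilibrium is in mixed strategies.
Let Firm A play low price with probability p. Firm B is indifferent when 17p + 16(1−p) = 3p + 22(1−p), giving p = 3/10.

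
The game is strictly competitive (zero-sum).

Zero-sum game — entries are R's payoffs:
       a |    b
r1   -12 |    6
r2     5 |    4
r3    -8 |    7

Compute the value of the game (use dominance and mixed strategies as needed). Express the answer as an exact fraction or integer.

Row r1 is strictly dominated by row r3, so R never plays it.
The remaining 2×2 game on (r2, r3) × (a, b) has no saddle point. Let R play r2 with probability p; indifference gives 5p − 8(1−p) = 4p + 7(1−p), so p = 15/16.
Similarly C's optimal q on a is 3/16, and the value is 5·(3/16) + (4)·(13/16) = 67/16.

67/16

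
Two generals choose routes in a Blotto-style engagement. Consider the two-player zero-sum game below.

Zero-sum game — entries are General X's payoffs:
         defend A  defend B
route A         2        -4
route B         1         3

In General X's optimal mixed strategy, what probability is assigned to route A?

Row minima are -4 and 1, so General X's maximin is 1; column maxima are 2 and 3, so General Y's minimax is 2. These differ, so the equilibrium is in mixed strategies.
Let General X play route A with probability p. General Y is indifferent when 2p + (1−p) = −4p + 3(1−p), giving p = 1/4.

1/4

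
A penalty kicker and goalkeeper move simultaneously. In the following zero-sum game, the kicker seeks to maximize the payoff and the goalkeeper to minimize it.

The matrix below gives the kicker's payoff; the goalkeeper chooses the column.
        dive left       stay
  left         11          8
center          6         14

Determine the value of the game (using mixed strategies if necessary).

106/11

Row minima are 8 and 6, so the kicker's maximin is 8; column maxima are 11 and 14, so the goalkeeper's minimax is 11. These differ, so the equilibrium is in mixed strategies.
Let the kicker play left with probability p. The goalkeeper is indifferent when 11p + 6(1−p) = 8p + 14(1−p), giving p = 8/11.
Let the goalkeeper play dive left with probability q. The kicker is indifferent when 11q + 8(1−q) = 6q + 14(1−q), giving q = 6/11.
The value is 11·(6/11) + (8)·(5/11) = 106/11.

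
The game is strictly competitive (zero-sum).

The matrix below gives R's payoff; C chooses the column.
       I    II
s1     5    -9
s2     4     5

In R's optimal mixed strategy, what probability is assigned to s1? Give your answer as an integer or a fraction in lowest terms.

Row minima are -9 and 4, so R's maximin is 4; column maxima are 5 and 5, so C's minimax is 5. These differ, so the equilibrium is in mixed strategies.
Let R play s1 with probability p. C is indifferent when 5p + 4(1−p) = −9p + 5(1−p), giving p = 1/15.

1/15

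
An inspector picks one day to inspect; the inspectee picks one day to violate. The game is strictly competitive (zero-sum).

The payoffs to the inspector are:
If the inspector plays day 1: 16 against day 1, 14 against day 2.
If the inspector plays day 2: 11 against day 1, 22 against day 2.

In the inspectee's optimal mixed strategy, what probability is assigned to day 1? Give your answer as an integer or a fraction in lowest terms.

Row minima are 14 and 11, so the inspector's maximin is 14; column maxima are 16 and 22, so the inspectee's minimax is 16. These differ, so the equilibrium is in mixed strategies.
Let the inspectee play day 1 with probability q. The inspector is indifferent when 16q + 14(1−q) = 11q + 22(1−q), giving q = 8/13.

8/13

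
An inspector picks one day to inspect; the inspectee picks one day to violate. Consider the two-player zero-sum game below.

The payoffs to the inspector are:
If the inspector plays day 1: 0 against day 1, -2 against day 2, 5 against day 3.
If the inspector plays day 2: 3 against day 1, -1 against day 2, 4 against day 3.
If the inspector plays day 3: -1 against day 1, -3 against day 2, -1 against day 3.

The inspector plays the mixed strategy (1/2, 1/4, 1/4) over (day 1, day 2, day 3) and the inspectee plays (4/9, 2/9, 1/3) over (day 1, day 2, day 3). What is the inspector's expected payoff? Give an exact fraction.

Against (4/9, 2/9, 1/3), each row's expected payoff is day 1: 11/9; day 2: 22/9; day 3: -13/9.
Taking the (1/2, 1/4, 1/4)-weighted average: (1/2)·(11/9) + (1/4)·(22/9) + (1/4)·(-13/9) = 31/36.

31/36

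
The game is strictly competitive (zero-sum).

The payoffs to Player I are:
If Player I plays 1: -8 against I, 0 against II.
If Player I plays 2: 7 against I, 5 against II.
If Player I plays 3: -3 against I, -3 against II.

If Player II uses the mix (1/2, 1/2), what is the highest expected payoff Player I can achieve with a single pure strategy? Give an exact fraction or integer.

6

1: (-8)·(1/2) + (0)·(1/2) = -4.
2: (7)·(1/2) + (5)·(1/2) = 6.
3: (-3)·(1/2) + (-3)·(1/2) = -3.
The best pure response is 2 with expected payoff 6.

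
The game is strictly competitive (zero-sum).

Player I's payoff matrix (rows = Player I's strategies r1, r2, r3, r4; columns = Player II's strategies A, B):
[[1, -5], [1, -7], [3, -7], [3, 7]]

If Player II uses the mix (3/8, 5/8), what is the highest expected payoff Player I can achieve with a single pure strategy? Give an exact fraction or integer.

r1: (1)·(3/8) + (-5)·(5/8) = -11/4.
r2: (1)·(3/8) + (-7)·(5/8) = -4.
r3: (3)·(3/8) + (-7)·(5/8) = -13/4.
r4: (3)·(3/8) + (7)·(5/8) = 11/2.
The best pure response is r4 with expected payoff 11/2.

11/2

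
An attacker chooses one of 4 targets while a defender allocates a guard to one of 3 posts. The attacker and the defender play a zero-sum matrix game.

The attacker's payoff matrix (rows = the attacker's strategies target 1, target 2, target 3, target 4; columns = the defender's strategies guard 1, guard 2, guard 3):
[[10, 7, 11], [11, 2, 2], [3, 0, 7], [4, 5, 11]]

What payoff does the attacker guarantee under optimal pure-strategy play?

Row minima: 7, 2, 0, 4 → the attacker's maximin is 7.
Column maxima: 11, 7, 11 → the defender's minimax is 7.
They coincide at (target 1, guard 2), so the value is 7.

7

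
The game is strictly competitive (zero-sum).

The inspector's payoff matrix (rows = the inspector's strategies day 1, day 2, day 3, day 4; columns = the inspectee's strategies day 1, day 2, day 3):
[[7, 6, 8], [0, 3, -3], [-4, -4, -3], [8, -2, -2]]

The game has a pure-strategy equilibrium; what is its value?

Row minima: 6, -3, -4, -2 → the inspector's maximin is 6.
Column maxima: 8, 6, 8 → the inspectee's minimax is 6.
They coincide at (day 1, day 2), so the value is 6.

6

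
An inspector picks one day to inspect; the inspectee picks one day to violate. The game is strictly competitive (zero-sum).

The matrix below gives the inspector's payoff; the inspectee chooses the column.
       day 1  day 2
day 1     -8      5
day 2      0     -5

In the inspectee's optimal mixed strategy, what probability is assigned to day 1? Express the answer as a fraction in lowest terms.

5/9

Row minima are -8 and -5, so the inspector's maximin is -5; column maxima are 0 and 5, so the inspectee's minimax is 0. These differ, so the equilibrium is in mixed strategies.
Let the inspectee play day 1 with probability q. The inspector is indifferent when −8q + 5(1−q) = −5(1−q), giving q = 5/9.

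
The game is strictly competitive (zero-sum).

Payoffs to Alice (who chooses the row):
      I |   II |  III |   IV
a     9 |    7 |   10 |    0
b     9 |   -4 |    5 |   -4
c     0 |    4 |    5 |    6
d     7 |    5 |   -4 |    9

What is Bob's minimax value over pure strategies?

7

The worst case (largest entry) in each column is I: 9, II: 7, III: 10, IV: 9.
The best (smallest) of these is 7.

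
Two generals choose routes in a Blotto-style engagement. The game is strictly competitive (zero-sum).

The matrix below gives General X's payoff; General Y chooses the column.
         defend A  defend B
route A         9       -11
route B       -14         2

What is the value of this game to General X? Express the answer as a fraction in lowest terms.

Row minima are -11 and -14, so General X's maximin is -11; column maxima are 9 and 2, so General Y's minimax is 2. These differ, so the equilibrium is in mixed strategies.
Let General X play route A with probability p. General Y is indifferent when 9p − 14(1−p) = −11p + 2(1−p), giving p = 4/9.
Let General Y play defend A with probability q. General X is indifferent when 9q − 11(1−q) = −14q + 2(1−q), giving q = 13/36.
The value is 9·(13/36) + (-11)·(23/36) = -34/9.

-34/9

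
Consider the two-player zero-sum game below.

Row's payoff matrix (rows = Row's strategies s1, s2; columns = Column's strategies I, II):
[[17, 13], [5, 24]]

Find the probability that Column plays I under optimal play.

Row minima are 13 and 5, so Row's maximin is 13; column maxima are 17 and 24, so Column's minimax is 17. These differ, so the equilibrium is in mixed strategies.
Let Column play I with probability q. Row is indifferent when 17q + 13(1−q) = 5q + 24(1−q), giving q = 11/23.

11/23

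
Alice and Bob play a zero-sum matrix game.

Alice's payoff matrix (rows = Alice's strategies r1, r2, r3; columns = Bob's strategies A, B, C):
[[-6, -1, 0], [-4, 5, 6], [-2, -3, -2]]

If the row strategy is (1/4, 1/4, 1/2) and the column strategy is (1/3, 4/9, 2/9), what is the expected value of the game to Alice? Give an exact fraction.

-23/18

Against (1/3, 4/9, 2/9), each row's expected payoff is r1: -22/9; r2: 20/9; r3: -22/9.
Taking the (1/4, 1/4, 1/2)-weighted average: (1/4)·(-22/9) + (1/4)·(20/9) + (1/2)·(-22/9) = -23/18.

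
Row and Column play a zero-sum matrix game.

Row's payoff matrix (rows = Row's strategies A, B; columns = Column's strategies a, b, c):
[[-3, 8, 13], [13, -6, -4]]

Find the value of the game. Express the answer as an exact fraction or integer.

Column c is strictly dominated by b for Column (it gives Row more in every row).
The remaining 2×2 game on (A, B) × (a, b) has no saddle point. Let Row play A with probability p; indifference gives −3p + 13(1−p) = 8p − 6(1−p), so p = 19/30.
Similarly Column's optimal q on a is 7/15, and the value is -3·(7/15) + (8)·(8/15) = 43/15.

43/15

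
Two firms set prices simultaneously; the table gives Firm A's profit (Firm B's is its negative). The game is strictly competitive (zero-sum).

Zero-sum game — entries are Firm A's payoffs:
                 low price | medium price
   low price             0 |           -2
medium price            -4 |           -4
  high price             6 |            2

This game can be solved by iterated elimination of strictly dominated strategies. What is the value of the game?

2

Row medium price is strictly dominated by row low price (0>-4, -2>-4); eliminate medium price.
Row low price is strictly dominated by row high price (6>0, 2>-2); eliminate low price.
Column low price is strictly dominated by medium price for Firm B (2<6); eliminate low price.
Only (high price, medium price) remains, with payoff 2.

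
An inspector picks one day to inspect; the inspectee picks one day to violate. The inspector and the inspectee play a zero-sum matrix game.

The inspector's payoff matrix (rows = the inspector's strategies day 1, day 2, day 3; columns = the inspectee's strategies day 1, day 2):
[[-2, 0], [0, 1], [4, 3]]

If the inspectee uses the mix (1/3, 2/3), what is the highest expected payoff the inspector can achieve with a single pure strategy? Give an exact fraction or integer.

day 1: (-2)·(1/3) + (0)·(2/3) = -2/3.
day 2: (0)·(1/3) + (1)·(2/3) = 2/3.
day 3: (4)·(1/3) + (3)·(2/3) = 10/3.
The best pure response is day 3 with expected payoff 10/3.

10/3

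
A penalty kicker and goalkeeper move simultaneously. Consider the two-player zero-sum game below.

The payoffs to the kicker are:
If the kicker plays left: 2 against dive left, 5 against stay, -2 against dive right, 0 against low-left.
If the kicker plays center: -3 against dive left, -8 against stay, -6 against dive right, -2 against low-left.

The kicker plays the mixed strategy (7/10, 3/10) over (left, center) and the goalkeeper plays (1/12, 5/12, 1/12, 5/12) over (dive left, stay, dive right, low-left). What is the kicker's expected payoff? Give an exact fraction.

-1/60

Against (1/12, 5/12, 1/12, 5/12), each row's expected payoff is left: 25/12; center: -59/12.
Taking the (7/10, 3/10)-weighted average: (7/10)·(25/12) + (3/10)·(-59/12) = -1/60.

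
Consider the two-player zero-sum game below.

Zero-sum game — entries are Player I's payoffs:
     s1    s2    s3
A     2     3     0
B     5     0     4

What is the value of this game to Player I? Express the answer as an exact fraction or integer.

12/7

Column s1 is strictly dominated by s3 for Player II (it gives Player I more in every row).
The remaining 2×2 game on (A, B) × (s2, s3) has no saddle point. Let Player I play A with probability p; indifference gives 3p = 4(1−p), so p = 4/7.
Similarly Player II's optimal q on s2 is 4/7, and the value is 3·(4/7) + (0)·(3/7) = 12/7.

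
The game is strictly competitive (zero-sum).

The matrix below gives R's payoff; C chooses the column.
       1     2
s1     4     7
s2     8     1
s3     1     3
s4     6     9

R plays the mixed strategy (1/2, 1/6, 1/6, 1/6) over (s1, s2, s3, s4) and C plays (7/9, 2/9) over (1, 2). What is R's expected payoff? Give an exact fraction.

257/54

Against (7/9, 2/9), each row's expected payoff is s1: 14/3; s2: 58/9; s3: 13/9; s4: 20/3.
Taking the (1/2, 1/6, 1/6, 1/6)-weighted average: (1/2)·(14/3) + (1/6)·(58/9) + (1/6)·(13/9) + (1/6)·(20/3) = 257/54.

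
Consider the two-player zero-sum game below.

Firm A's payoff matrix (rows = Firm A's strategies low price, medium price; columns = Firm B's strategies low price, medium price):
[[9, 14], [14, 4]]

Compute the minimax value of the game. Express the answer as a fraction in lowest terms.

32/3

Row minima are 9 and 4, so Firm A's maximin is 9; column maxima are 14 and 14, so Firm B's minimax is 14. These differ, so the equilibrium is in mixed strategies.
Let Firm A play low price with probability p. Firm B is indifferent when 9p + 14(1−p) = 14p + 4(1−p), giving p = 2/3.
Let Firm B play low price with probability q. Firm A is indifferent when 9q + 14(1−q) = 14q + 4(1−q), giving q = 2/3.
The value is 9·(2/3) + (14)·(1/3) = 32/3.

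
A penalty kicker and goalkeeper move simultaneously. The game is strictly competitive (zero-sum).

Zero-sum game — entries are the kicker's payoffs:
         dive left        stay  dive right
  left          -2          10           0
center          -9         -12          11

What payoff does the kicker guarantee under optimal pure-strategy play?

Row minima: -2, -12 → the kicker's maximin is -2.
Column maxima: -2, 10, 11 → the goalkeeper's minimax is -2.
They coincide at (left, dive left), so the value is -2.

-2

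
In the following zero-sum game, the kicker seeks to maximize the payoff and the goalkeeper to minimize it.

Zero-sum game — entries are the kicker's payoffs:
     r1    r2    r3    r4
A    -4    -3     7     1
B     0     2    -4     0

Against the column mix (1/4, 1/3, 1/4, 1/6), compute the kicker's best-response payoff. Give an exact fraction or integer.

A: (-4)·(1/4) + (-3)·(1/3) + (7)·(1/4) + (1)·(1/6) = -1/12.
B: (0)·(1/4) + (2)·(1/3) + (-4)·(1/4) + (0)·(1/6) = -1/3.
The best pure response is A with expected payoff -1/12.

-1/12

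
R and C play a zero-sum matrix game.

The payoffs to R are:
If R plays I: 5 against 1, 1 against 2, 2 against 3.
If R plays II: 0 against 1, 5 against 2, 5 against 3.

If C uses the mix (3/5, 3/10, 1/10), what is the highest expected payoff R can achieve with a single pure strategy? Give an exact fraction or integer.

7/2

I: (5)·(3/5) + (1)·(3/10) + (2)·(1/10) = 7/2.
II: (0)·(3/5) + (5)·(3/10) + (5)·(1/10) = 2.
The best pure response is I with expected payoff 7/2.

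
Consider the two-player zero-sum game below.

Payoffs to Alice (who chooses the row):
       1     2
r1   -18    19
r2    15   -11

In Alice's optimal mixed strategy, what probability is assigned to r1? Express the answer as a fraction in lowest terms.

26/63

Row minima are -18 and -11, so Alice's maximin is -11; column maxima are 15 and 19, so Bob's minimax is 15. These differ, so the equilibrium is in mixed strategies.
Let Alice play r1 with probability p. Bob is indifferent when −18p + 15(1−p) = 19p − 11(1−p), giving p = 26/63.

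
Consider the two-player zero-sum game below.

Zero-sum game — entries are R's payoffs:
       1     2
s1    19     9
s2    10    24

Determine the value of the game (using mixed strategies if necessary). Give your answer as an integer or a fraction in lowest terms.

61/4

Row minima are 9 and 10, so R's maximin is 10; column maxima are 19 and 24, so C's minimax is 19. These differ, so the equilibrium is in mixed strategies.
Let R play s1 with probability p. C is indifferent when 19p + 10(1−p) = 9p + 24(1−p), giving p = 7/12.
Let C play 1 with probability q. R is indifferent when 19q + 9(1−q) = 10q + 24(1−q), giving q = 5/8.
The value is 19·(5/8) + (9)·(3/8) = 61/4.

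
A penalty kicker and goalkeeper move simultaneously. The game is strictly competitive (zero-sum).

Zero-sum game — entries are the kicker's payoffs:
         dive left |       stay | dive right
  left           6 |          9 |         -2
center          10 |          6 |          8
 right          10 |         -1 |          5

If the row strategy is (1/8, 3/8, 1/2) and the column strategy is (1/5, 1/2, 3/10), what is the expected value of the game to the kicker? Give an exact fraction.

Against (1/5, 1/2, 3/10), each row's expected payoff is left: 51/10; center: 37/5; right: 3.
Taking the (1/8, 3/8, 1/2)-weighted average: (1/8)·(51/10) + (3/8)·(37/5) + (1/2)·(3) = 393/80.

393/80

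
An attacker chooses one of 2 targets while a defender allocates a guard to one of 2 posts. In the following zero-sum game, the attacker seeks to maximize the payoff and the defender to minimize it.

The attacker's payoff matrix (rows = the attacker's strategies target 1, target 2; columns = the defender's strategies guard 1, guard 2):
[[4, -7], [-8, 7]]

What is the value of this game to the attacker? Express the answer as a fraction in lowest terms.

-14/13

Row minima are -7 and -8, so the attacker's maximin is -7; column maxima are 4 and 7, so the defender's minimax is 4. These differ, so the equilibrium is in mixed strategies.
Let the attacker play target 1 with probability p. The defender is indifferent when 4p − 8(1−p) = −7p + 7(1−p), giving p = 15/26.
Let the defender play guard 1 with probability q. The attacker is indifferent when 4q − 7(1−q) = −8q + 7(1−q), giving q = 7/13.
The value is 4·(7/13) + (-7)·(6/13) = -14/13.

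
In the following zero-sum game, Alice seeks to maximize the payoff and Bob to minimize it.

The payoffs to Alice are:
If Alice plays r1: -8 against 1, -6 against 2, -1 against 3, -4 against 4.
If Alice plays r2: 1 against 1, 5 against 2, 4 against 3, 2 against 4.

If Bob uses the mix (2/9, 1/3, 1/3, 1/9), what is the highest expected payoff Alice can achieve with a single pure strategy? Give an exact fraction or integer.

31/9

r1: (-8)·(2/9) + (-6)·(1/3) + (-1)·(1/3) + (-4)·(1/9) = -41/9.
r2: (1)·(2/9) + (5)·(1/3) + (4)·(1/3) + (2)·(1/9) = 31/9.
The best pure response is r2 with expected payoff 31/9.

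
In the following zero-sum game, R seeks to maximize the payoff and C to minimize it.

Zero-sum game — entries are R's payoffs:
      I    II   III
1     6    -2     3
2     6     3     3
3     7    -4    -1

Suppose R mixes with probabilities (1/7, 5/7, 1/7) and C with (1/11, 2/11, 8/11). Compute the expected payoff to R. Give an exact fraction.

197/77

Against (1/11, 2/11, 8/11), each row's expected payoff is 1: 26/11; 2: 36/11; 3: -9/11.
Taking the (1/7, 5/7, 1/7)-weighted average: (1/7)·(26/11) + (5/7)·(36/11) + (1/7)·(-9/11) = 197/77.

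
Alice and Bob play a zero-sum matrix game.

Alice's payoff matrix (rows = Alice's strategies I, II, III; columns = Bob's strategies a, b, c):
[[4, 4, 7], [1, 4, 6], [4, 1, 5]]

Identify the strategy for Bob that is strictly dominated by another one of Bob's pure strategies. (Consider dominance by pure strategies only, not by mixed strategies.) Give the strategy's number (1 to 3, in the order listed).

3

Bob prefers columns that give Alice less. Compare c with a: 4 < 7, 1 < 6, 4 < 5.
So a strictly dominates c for Bob; c is strictly dominated.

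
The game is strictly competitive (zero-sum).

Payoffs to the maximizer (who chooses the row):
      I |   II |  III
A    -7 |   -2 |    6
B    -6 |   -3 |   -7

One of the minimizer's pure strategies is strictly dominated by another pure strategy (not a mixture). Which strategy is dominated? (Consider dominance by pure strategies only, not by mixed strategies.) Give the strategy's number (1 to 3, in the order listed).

The minimizer prefers columns that give the maximizer less. Compare II with I: -7 < -2, -6 < -3.
So I strictly dominates II for the minimizer; II is strictly dominated.

2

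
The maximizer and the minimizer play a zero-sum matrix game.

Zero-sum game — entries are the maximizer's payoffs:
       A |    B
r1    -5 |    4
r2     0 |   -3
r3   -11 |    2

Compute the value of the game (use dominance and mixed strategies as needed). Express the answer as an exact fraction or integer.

Row r3 is strictly dominated by row r1, so the maximizer never plays it.
The remaining 2×2 game on (r1, r2) × (A, B) has no saddle point. Let the maximizer play r1 with probability p; indifference gives −5p = 4p − 3(1−p), so p = 1/4.
Similarly the minimizer's optimal q on A is 7/12, and the value is -5·(7/12) + (4)·(5/12) = -5/4.

-5/4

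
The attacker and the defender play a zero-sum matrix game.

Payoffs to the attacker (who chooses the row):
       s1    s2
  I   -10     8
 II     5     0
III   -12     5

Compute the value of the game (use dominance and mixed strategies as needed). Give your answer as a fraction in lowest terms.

Row III is strictly dominated by row I, so the attacker never plays it.
The remaining 2×2 game on (I, II) × (s1, s2) has no saddle point. Let the attacker play I with probability p; indifference gives −10p + 5(1−p) = 8p, so p = 5/23.
Similarly the defender's optimal q on s1 is 8/23, and the value is -10·(8/23) + (8)·(15/23) = 40/23.

40/23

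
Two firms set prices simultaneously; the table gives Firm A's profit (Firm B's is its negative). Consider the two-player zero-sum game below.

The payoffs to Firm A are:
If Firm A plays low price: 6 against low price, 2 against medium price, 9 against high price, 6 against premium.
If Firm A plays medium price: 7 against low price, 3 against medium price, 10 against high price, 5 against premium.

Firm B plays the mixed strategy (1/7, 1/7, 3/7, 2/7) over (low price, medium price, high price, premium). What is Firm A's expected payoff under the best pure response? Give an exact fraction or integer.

50/7

low price: (6)·(1/7) + (2)·(1/7) + (9)·(3/7) + (6)·(2/7) = 47/7.
medium price: (7)·(1/7) + (3)·(1/7) + (10)·(3/7) + (5)·(2/7) = 50/7.
The best pure response is medium price with expected payoff 50/7.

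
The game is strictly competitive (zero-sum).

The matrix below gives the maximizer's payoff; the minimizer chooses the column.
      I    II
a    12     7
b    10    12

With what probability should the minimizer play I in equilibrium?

Row minima are 7 and 10, so the maximizer's maximin is 10; column maxima are 12 and 12, so the minimizer's minimax is 12. These differ, so the equilibrium is in mixed strategies.
Let the minimizer play I with probability q. The maximizer is indifferent when 12q + 7(1−q) = 10q + 12(1−q), giving q = 5/7.

5/7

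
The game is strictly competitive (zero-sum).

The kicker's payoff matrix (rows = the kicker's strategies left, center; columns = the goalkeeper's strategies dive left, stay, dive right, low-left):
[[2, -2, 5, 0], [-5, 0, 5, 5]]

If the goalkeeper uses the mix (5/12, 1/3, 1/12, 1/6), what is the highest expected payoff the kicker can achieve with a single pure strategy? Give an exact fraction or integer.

left: (2)·(5/12) + (-2)·(1/3) + (5)·(1/12) + (0)·(1/6) = 7/12.
center: (-5)·(5/12) + (0)·(1/3) + (5)·(1/12) + (5)·(1/6) = -5/6.
The best pure response is left with expected payoff 7/12.

7/12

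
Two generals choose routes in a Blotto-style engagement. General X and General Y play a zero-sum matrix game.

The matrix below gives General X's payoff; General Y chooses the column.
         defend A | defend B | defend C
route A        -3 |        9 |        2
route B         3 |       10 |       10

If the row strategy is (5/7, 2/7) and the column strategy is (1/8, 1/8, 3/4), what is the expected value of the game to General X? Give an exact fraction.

59/14

Against (1/8, 1/8, 3/4), each row's expected payoff is route A: 9/4; route B: 73/8.
Taking the (5/7, 2/7)-weighted average: (5/7)·(9/4) + (2/7)·(73/8) = 59/14.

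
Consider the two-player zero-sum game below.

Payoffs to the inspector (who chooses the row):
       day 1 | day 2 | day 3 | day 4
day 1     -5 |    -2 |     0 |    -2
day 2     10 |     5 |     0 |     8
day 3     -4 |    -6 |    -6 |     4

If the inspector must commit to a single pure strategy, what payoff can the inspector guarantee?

0

The worst-case payoff for each row is day 1: -5, day 2: 0, day 3: -6.
The best of these is 0.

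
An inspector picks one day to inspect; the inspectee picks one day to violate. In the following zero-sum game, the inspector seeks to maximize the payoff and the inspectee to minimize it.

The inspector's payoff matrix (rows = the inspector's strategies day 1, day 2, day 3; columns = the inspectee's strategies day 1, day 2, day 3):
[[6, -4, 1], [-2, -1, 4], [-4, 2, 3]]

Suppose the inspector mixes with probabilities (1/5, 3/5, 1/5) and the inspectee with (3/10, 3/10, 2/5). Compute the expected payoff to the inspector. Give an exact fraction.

37/50

Against (3/10, 3/10, 2/5), each row's expected payoff is day 1: 1; day 2: 7/10; day 3: 3/5.
Taking the (1/5, 3/5, 1/5)-weighted average: (1/5)·(1) + (3/5)·(7/10) + (1/5)·(3/5) = 37/50.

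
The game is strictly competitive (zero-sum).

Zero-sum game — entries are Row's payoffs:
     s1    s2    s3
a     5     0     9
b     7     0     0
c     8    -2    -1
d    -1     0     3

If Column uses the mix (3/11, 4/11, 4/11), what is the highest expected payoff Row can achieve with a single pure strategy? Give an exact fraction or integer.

51/11

a: (5)·(3/11) + (0)·(4/11) + (9)·(4/11) = 51/11.
b: (7)·(3/11) + (0)·(4/11) + (0)·(4/11) = 21/11.
c: (8)·(3/11) + (-2)·(4/11) + (-1)·(4/11) = 12/11.
d: (-1)·(3/11) + (0)·(4/11) + (3)·(4/11) = 9/11.
The best pure response is a with expected payoff 51/11.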